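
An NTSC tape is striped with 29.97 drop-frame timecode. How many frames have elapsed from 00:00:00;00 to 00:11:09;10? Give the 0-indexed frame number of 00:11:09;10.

20060

As if non-drop at 30 labels/s: (0 × 3600 + 11 × 60 + 9) × 30 + 10 = 20080.
Minute boundaries passed: 11; those not divisible by 10: 11 − 1 = 10; dropped labels = 2 × 10 = 20.
Actual frame index = 20080 − 20 = 20060.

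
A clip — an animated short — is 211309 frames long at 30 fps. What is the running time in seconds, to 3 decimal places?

7043.633 seconds

Running time = 211309 × 1/30 = 211309/30 s ≈ 7043.633 s.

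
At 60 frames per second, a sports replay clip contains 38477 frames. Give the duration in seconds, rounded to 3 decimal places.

641.283 seconds

Running time = 38477 × 1/60 = 38477/60 s ≈ 641.283 s.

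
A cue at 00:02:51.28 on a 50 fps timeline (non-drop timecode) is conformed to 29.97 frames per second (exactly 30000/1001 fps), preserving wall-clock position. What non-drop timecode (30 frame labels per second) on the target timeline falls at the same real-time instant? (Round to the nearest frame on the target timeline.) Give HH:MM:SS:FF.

00:02:51:12

Source frame index: (0×3600 + 2×60 + 51) × 50 + 28 = 8578.
Real time: 8578 / (50) = 4289/25 s.
Target frame: (4289/25) × (30000/1001) = 5146800/1001 ≈ 5141.658 → 5142.
At 30 labels/s: frame 5142 → 00:02:51:12.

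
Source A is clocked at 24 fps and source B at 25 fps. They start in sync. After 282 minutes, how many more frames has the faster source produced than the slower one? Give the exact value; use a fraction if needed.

282 min = 16920 s.
A emits 24 × 16920 = 406080 frames; B emits 25 × 16920 = 423000.
Difference = 16920 frames; B is ahead of A.

16920 frames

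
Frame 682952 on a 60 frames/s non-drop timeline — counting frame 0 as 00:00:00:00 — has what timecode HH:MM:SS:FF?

682952 ÷ 60 = 11382 full seconds, remainder 32 frames.
11382 s = 3 h 9 min 42 s.
Timecode: 03:09:42:32.

03:09:42:32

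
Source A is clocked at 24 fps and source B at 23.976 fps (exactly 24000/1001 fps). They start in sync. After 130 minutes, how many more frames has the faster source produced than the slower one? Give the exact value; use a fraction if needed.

130 min = 7800 s.
A emits 24 × 7800 = 187200 frames; B emits 24000/1001 × 7800 = 14400000/77.
Difference = 14400/77 frames (≈ 187.0130); B is behind A.

14400/77 frames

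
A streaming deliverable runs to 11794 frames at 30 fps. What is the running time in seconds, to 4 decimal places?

393.1333 seconds

Running time = 11794 × 1/30 = 5897/15 s ≈ 393.1333 s.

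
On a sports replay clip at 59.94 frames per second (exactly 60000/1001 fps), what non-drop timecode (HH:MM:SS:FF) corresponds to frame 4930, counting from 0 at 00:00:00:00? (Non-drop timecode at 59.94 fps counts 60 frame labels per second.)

4930 ÷ 60 = 82 full seconds, remainder 10 frames.
82 s = 0 h 1 min 22 s.
Timecode: 00:01:22:10.

00:01:22:10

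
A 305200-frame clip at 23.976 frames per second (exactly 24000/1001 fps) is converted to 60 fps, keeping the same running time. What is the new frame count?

763763 frames

Target frames = source frames × (target rate / source rate) = 305200 × (60)/(24000/1001) = 305200 × 1001/400 = 763763.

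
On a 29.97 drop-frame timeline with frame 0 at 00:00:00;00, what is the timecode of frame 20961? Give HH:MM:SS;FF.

00:11:39;11

Ten DF minutes hold 17982 frames, so frame 20961 lies in block 1 (frames 17982–35963) with 2979 frames into that block.
The block's first minute is 1800 frames and the rest 1798 each; 2979 frames reaches minute 1, so 1 × 18 + 1 × 2 = 20 labels have been skipped so far.
Adding those back, label number 20961 + 20 = 20981 at 30 labels/s is 699 s + 11 f = 0 h 11 min 39 s frame 11, i.e. 00:11:39;11.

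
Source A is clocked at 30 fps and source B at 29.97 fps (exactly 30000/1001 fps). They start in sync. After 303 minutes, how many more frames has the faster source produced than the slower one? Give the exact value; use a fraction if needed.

545400/1001 frames

303 min = 18180 s.
A emits 30 × 18180 = 545400 frames; B emits 30000/1001 × 18180 = 545400000/1001.
Difference = 545400/1001 frames (≈ 544.8551); B is behind A.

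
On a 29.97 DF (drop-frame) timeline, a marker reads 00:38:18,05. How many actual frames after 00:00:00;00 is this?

Complete 10-minute blocks: 3, each 17982 frames → 53946.
Remaining 8 whole minutes in the current block: 1800 + 7 × 1798 = 14386 frames.
Within the current minute: 18 × 30 + 5 − 2 = 543 (labels ;00/;01 skipped at this minute). Total = 53946 + 14386 + 543 = 68875.

68875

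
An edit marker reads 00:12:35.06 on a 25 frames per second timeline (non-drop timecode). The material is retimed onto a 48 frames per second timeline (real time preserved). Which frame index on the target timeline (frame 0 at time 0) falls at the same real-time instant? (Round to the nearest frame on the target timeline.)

Source frame index: (0×3600 + 12×60 + 35) × 25 + 6 = 18881.
Real time: 18881 / (25) = 18881/25 s.
Target frame: (18881/25) × (48) = 906288/25 ≈ 36251.520 → 36252.

frame 36252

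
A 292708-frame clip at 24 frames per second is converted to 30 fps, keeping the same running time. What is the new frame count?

Target frames = source frames × (target rate / source rate) = 292708 × (30)/(24) = 292708 × 5/4 = 365885.

365885 frames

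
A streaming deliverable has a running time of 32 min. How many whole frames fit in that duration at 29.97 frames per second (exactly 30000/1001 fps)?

57542 frames

32 min = 1920 s.
Frames = 1920 × 30000/1001 = 57600000/1001 ≈ 57542.4575.
Complete frames: 57542.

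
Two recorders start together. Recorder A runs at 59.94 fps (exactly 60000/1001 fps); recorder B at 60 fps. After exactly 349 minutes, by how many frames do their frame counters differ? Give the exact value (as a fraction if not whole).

1256400/1001 frames

349 min = 20940 s.
A emits 60000/1001 × 20940 = 1256400000/1001 frames; B emits 60 × 20940 = 1256400.
Difference = 1256400/1001 frames (≈ 1255.1449); B is ahead of A.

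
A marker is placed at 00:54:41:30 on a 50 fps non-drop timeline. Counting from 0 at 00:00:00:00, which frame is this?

164080

Total seconds to the label: (0 × 3600 + 54 × 60 + 41) = 3281.
Frame index = 3281 × 50 + 30 = 164080.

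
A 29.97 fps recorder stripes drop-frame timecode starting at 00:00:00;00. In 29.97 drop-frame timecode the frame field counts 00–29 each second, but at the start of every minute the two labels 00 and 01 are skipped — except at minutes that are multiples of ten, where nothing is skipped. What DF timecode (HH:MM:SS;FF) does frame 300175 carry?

02:46:55;25

Ten DF minutes hold 17982 frames, so frame 300175 lies in block 16 (frames 287712–305693) with 12463 frames into that block.
The block's first minute is 1800 frames and the rest 1798 each; 12463 frames reaches minute 6, so 16 × 18 + 6 × 2 = 300 labels have been skipped so far.
Adding those back, label number 300175 + 300 = 300475 at 30 labels/s is 10015 s + 25 f = 2 h 46 min 55 s frame 25, i.e. 02:46:55;25.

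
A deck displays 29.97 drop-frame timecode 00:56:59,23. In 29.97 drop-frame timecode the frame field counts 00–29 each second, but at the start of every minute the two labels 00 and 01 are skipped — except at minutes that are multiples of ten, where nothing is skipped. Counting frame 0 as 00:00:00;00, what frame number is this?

102491

As if non-drop at 30 labels/s: (0 × 3600 + 56 × 60 + 59) × 30 + 23 = 102593.
Minute boundaries passed: 56; those not divisible by 10: 56 − 5 = 51; dropped labels = 2 × 51 = 102.
Actual frame index = 102593 − 102 = 102491.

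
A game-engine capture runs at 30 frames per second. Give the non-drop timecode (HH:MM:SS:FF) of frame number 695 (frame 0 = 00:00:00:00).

695 ÷ 30 = 23 full seconds, remainder 5 frames.
23 s = 0 h 0 min 23 s.
Timecode: 00:00:23:05.

00:00:23:05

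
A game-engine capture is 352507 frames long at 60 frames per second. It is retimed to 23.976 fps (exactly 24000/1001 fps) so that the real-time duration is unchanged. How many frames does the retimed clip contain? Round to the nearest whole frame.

Frames at target rate = 352507 × (24000/1001) / (60) = 141002800/1001 ≈ 140861.938.
Nearest whole frame: 140862.

140862 frames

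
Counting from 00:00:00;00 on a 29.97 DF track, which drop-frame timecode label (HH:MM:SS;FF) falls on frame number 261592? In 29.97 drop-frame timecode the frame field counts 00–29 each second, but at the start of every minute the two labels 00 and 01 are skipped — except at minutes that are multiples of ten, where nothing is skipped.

Ten DF minutes hold 17982 frames, so frame 261592 lies in block 14 (frames 251748–269729) with 9844 frames into that block.
The block's first minute is 1800 frames and the rest 1798 each; 9844 frames reaches minute 5, so 14 × 18 + 5 × 2 = 262 labels have been skipped so far.
Adding those back, label number 261592 + 262 = 261854 at 30 labels/s is 8728 s + 14 f = 2 h 25 min 28 s frame 14, i.e. 02:25:28;14.

02:25:28;14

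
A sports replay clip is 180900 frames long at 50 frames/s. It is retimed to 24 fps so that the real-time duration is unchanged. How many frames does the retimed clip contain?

Target frames = source frames × (target rate / source rate) = 180900 × (24)/(50) = 180900 × 12/25 = 86832.

86832 frames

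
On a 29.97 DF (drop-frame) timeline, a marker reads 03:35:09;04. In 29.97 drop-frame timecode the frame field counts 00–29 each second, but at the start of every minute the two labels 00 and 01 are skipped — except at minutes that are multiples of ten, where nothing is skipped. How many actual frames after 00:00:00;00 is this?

Complete 10-minute blocks: 21, each 17982 frames → 377622.
Remaining 5 whole minutes in the current block: 1800 + 4 × 1798 = 8992 frames.
Within the current minute: 9 × 30 + 4 − 2 = 272 (labels ;00/;01 skipped at this minute). Total = 377622 + 8992 + 272 = 386886.

386886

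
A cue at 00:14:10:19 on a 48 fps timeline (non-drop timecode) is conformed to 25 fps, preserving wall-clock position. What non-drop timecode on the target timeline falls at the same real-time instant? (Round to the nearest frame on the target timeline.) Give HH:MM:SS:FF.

Source frame index: (0×3600 + 14×60 + 10) × 48 + 19 = 40819.
Real time: 40819 / (48) = 40819/48 s.
Target frame: (40819/48) × (25) = 1020475/48 ≈ 21259.896 → 21260.
At 25 labels/s: frame 21260 → 00:14:10:10.

00:14:10:10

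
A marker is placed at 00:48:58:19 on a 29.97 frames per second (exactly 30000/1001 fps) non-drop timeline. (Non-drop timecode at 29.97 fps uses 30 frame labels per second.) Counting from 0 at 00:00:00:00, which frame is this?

Total seconds to the label: (0 × 3600 + 48 × 60 + 58) = 2938.
Frame index = 2938 × 30 + 19 = 88159.

frame 88159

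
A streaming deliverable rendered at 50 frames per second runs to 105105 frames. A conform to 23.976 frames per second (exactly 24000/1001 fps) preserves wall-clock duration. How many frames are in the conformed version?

Target frames = source frames × (target rate / source rate) = 105105 × (24000/1001)/(50) = 105105 × 480/1001 = 50400.

50400 frames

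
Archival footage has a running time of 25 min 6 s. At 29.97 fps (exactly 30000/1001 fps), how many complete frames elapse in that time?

45134 frames

25 min 6 s = 1506 s.
Frames = 1506 × 30000/1001 = 45180000/1001 ≈ 45134.8651.
Complete frames: 45134.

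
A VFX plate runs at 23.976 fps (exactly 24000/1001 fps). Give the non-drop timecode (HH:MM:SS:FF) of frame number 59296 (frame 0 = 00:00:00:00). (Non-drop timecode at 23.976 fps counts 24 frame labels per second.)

59296 ÷ 24 = 2470 full seconds, remainder 16 frames.
2470 s = 0 h 41 min 10 s.
Timecode: 00:41:10:16.

00:41:10:16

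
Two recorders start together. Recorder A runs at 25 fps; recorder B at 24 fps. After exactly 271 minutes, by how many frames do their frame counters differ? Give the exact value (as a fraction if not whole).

271 min = 16260 s.
A emits 25 × 16260 = 406500 frames; B emits 24 × 16260 = 390240.
Difference = 16260 frames; B is behind A.

16260 frames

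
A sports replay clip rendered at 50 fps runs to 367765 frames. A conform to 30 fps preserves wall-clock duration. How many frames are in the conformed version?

220659 frames

Target frames = source frames × (target rate / source rate) = 367765 × (30)/(50) = 367765 × 3/5 = 220659.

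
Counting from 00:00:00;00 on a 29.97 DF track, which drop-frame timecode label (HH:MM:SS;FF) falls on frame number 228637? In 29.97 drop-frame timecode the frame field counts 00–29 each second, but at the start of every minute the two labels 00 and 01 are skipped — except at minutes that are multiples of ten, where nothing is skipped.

Each 10-minute DF block holds 10 × 60 × 30 − 9 × 2 = 17982 frames. 228637 ÷ 17982 → 12 full blocks, remainder 12853.
Within the partial block the first minute is 1800 frames and each further minute 1798, so 7 further minute boundaries passed. Total skipped labels = 18 × 12 + 2 × 7 = 230.
Non-drop label index = 228637 + 230 = 228867; at 30 labels/s that is 02:07:08:27, i.e. DF 02:07:08;27.

02:07:08;27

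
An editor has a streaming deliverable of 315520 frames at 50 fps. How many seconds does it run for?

6310.4 seconds

Running time = 315520 / (50) = 6310.4 s.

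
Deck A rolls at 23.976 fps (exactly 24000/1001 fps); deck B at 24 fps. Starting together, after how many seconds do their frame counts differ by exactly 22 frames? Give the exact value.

The gap grows by |24 − 24000/1001| = 24/1001 frames per second.
Time for a 22-frame gap: 22 ÷ (24/1001) = 11011/12 s.

11011/12 seconds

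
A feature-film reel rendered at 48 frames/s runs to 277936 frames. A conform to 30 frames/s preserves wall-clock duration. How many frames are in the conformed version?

Target frames = source frames × (target rate / source rate) = 277936 × (30)/(48) = 277936 × 5/8 = 173710.

173710 frames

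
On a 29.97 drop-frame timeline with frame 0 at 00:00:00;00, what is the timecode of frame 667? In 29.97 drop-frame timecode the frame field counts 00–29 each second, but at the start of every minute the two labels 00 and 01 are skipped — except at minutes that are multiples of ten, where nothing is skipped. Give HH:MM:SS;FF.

Each 10-minute DF block holds 10 × 60 × 30 − 9 × 2 = 17982 frames. 667 ÷ 17982 → 0 full blocks, remainder 667.
Within the partial block the first minute is 1800 frames and each further minute 1798, so 0 further minute boundaries passed. Total skipped labels = 18 × 0 + 2 × 0 = 0.
Non-drop label index = 667 + 0 = 667; at 30 labels/s that is 00:00:22:07, i.e. DF 00:00:22;07.

00:00:22;07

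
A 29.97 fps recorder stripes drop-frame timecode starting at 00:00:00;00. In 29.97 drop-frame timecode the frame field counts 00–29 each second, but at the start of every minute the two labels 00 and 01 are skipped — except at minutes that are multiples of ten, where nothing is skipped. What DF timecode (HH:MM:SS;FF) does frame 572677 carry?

Each 10-minute DF block holds 10 × 60 × 30 − 9 × 2 = 17982 frames. 572677 ÷ 17982 → 31 full blocks, remainder 15235.
Within the partial block the first minute is 1800 frames and each further minute 1798, so 8 further minute boundaries passed. Total skipped labels = 18 × 31 + 2 × 8 = 574.
Non-drop label index = 572677 + 574 = 573251; at 30 labels/s that is 05:18:28:11, i.e. DF 05:18:28;11.

05:18:28;11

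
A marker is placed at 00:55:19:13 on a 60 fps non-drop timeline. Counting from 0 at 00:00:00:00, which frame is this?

Total seconds to the label: (0 × 3600 + 55 × 60 + 19) = 3319.
Frame index = 3319 × 60 + 13 = 199153.

199153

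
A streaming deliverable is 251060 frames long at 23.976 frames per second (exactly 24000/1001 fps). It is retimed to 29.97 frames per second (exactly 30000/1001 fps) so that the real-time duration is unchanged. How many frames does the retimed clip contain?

313825 frames

Target frames = source frames × (target rate / source rate) = 251060 × (30000/1001)/(24000/1001) = 251060 × 5/4 = 313825.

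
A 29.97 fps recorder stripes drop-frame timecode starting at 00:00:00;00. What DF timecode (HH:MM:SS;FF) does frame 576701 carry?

Each 10-minute DF block holds 10 × 60 × 30 − 9 × 2 = 17982 frames. 576701 ÷ 17982 → 32 full blocks, remainder 1277.
Within the partial block the first minute is 1800 frames and each further minute 1798, so 0 further minute boundaries passed. Total skipped labels = 18 × 32 + 2 × 0 = 576.
Non-drop label index = 576701 + 576 = 577277; at 30 labels/s that is 05:20:42:17, i.e. DF 05:20:42;17.

05:20:42;17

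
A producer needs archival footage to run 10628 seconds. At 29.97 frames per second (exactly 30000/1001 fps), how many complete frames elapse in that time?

Frames = 10628 × 30000/1001 = 318840000/1001 ≈ 318521.4785.
Complete frames: 318521.

318521 frames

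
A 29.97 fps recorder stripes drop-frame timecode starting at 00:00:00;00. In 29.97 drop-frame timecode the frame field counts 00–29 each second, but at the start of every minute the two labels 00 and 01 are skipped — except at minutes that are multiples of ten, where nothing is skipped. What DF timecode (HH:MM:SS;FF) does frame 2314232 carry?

21:26:58;08

Ten DF minutes hold 17982 frames, so frame 2314232 lies in block 128 (frames 2301696–2319677) with 12536 frames into that block.
The block's first minute is 1800 frames and the rest 1798 each; 12536 frames reaches minute 6, so 128 × 18 + 6 × 2 = 2316 labels have been skipped so far.
Adding those back, label number 2314232 + 2316 = 2316548 at 30 labels/s is 77218 s + 8 f = 21 h 26 min 58 s frame 8, i.e. 21:26:58;08.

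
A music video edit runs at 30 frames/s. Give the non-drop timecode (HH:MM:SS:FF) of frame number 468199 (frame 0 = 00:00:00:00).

04:20:06:19

468199 ÷ 30 = 15606 full seconds, remainder 19 frames.
15606 s = 4 h 20 min 6 s.
Timecode: 04:20:06:19.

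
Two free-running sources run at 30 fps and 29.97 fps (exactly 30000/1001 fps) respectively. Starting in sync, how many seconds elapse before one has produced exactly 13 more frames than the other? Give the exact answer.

The gap grows by |30000/1001 − 30| = 30/1001 frames per second.
Time for a 13-frame gap: 13 ÷ (30/1001) = 13013/30 s.

13013/30 seconds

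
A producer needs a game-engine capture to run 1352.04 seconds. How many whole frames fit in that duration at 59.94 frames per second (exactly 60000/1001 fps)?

81041 frames

Frames = 1352.04 × 60000/1001 = 81122400/1001 ≈ 81041.3586.
Complete frames: 81041.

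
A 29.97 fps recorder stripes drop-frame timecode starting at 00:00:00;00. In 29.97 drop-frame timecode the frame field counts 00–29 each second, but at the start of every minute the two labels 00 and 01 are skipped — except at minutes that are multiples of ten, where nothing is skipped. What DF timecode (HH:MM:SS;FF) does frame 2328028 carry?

21:34:38;18

Ten DF minutes hold 17982 frames, so frame 2328028 lies in block 129 (frames 2319678–2337659) with 8350 frames into that block.
The block's first minute is 1800 frames and the rest 1798 each; 8350 frames reaches minute 4, so 129 × 18 + 4 × 2 = 2330 labels have been skipped so far.
Adding those back, label number 2328028 + 2330 = 2330358 at 30 labels/s is 77678 s + 18 f = 21 h 34 min 38 s frame 18, i.e. 21:34:38;18.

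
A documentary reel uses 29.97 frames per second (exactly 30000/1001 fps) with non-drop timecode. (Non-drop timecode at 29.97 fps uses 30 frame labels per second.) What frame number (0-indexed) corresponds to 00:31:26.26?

Total seconds to the label: (0 × 3600 + 31 × 60 + 26) = 1886.
Frame index = 1886 × 30 + 26 = 56606.

56606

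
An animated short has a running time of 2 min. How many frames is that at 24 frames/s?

2 min = 120 s.
Frames = 120 × 24 = 2880.

2880 frames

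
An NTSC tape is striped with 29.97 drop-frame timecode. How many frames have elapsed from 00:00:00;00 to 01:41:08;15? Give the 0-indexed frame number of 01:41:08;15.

As if non-drop at 30 labels/s: (1 × 3600 + 41 × 60 + 8) × 30 + 15 = 182055.
Minute boundaries passed: 101; those not divisible by 10: 101 − 10 = 91; dropped labels = 2 × 91 = 182.
Actual frame index = 182055 − 182 = 181873.

181873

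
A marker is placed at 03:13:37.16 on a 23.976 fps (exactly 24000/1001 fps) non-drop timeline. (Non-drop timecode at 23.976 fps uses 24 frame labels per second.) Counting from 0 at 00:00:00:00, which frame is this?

278824

Total seconds to the label: (3 × 3600 + 13 × 60 + 37) = 11617.
Frame index = 11617 × 24 + 16 = 278824.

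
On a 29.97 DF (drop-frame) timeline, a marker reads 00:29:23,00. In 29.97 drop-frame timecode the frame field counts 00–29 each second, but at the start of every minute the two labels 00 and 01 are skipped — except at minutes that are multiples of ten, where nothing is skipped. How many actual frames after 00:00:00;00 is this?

52836

As if non-drop at 30 labels/s: (0 × 3600 + 29 × 60 + 23) × 30 + 0 = 52890.
Minute boundaries passed: 29; those not divisible by 10: 29 − 2 = 27; dropped labels = 2 × 27 = 54.
Actual frame index = 52890 − 54 = 52836.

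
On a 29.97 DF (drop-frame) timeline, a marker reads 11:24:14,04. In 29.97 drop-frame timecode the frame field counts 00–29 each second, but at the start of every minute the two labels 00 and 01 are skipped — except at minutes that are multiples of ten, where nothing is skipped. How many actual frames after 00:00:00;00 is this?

1230392

As if non-drop at 30 labels/s: (11 × 3600 + 24 × 60 + 14) × 30 + 4 = 1231624.
Minute boundaries passed: 684; those not divisible by 10: 684 − 68 = 616; dropped labels = 2 × 616 = 1232.
Actual frame index = 1231624 − 1232 = 1230392.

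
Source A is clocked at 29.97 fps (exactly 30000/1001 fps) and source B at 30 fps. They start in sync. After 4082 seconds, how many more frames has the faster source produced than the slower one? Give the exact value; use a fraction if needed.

A emits 30000/1001 × 4082 = 9420000/77 frames; B emits 30 × 4082 = 122460.
Difference = 9420/77 frames (≈ 122.3377); B is ahead of A.

9420/77 frames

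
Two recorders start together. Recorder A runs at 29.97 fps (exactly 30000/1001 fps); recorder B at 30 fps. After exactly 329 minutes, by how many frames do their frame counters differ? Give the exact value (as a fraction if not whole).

329 min = 19740 s.
A emits 30000/1001 × 19740 = 84600000/143 frames; B emits 30 × 19740 = 592200.
Difference = 84600/143 frames (≈ 591.6084); B is ahead of A.

84600/143 frames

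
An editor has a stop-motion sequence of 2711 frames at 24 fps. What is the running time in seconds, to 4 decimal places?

Running time = 2711 × 1/24 = 2711/24 s ≈ 112.9583 s.

112.9583 seconds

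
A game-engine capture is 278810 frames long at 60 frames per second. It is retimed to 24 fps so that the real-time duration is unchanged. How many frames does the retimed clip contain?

Target frames = source frames × (target rate / source rate) = 278810 × (24)/(60) = 278810 × 2/5 = 111524.

111524 frames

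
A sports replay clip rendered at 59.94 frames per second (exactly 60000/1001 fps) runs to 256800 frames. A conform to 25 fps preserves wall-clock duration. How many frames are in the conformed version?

107107 frames

Target frames = source frames × (target rate / source rate) = 256800 × (25)/(60000/1001) = 256800 × 1001/2400 = 107107.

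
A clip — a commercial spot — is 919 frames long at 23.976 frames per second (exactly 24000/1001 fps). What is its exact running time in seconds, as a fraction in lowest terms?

Running time = 919 ÷ (24000/1001) = 919 × 1001/24000 = 919919/24000 s.

919919/24000 seconds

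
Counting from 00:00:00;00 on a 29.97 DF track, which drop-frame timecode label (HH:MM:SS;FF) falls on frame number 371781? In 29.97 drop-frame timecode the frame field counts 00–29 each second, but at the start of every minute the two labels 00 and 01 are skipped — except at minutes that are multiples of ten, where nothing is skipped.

Each 10-minute DF block holds 10 × 60 × 30 − 9 × 2 = 17982 frames. 371781 ÷ 17982 → 20 full blocks, remainder 12141.
Within the partial block the first minute is 1800 frames and each further minute 1798, so 6 further minute boundaries passed. Total skipped labels = 18 × 20 + 2 × 6 = 372.
Non-drop label index = 371781 + 372 = 372153; at 30 labels/s that is 03:26:45:03, i.e. DF 03:26:45;03.

03:26:45;03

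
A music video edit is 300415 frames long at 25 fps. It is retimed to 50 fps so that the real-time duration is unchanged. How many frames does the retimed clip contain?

Target frames = source frames × (target rate / source rate) = 300415 × (50)/(25) = 300415 × 2 = 600830.

600830 frames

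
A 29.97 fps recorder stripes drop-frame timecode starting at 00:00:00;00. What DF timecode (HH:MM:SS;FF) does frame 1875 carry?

Each 10-minute DF block holds 10 × 60 × 30 − 9 × 2 = 17982 frames. 1875 ÷ 17982 → 0 full blocks, remainder 1875.
Within the partial block the first minute is 1800 frames and each further minute 1798, so 1 further minute boundary passed. Total skipped labels = 18 × 0 + 2 × 1 = 2.
Non-drop label index = 1875 + 2 = 1877; at 30 labels/s that is 00:01:02:17, i.e. DF 00:01:02;17.

00:01:02;17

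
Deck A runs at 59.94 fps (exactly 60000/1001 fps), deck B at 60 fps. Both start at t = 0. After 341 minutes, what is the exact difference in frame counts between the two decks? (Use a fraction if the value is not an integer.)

341 min = 20460 s.
A emits 60000/1001 × 20460 = 111600000/91 frames; B emits 60 × 20460 = 1227600.
Difference = 111600/91 frames (≈ 1226.3736); B is ahead of A.

111600/91 frames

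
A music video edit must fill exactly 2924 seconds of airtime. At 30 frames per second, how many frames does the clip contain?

87720 frames

Frames = 2924 × 30 = 87720.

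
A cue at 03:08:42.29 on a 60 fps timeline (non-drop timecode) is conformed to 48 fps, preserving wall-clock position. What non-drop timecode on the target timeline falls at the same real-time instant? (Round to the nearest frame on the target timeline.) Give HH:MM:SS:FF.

Source frame index: (3×3600 + 8×60 + 42) × 60 + 29 = 679349.
Real time: 679349 / (60) = 679349/60 s.
Target frame: (679349/60) × (48) = 2717396/5 ≈ 543479.200 → 543479.
At 48 labels/s: frame 543479 → 03:08:42:23.

03:08:42:23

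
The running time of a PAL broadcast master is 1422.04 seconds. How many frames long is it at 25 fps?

35551 frames

Frames = 1422.04 × 25 = 35551.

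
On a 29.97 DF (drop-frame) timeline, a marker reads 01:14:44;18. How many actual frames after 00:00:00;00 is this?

Complete 10-minute blocks: 7, each 17982 frames → 125874.
Remaining 4 whole minutes in the current block: 1800 + 3 × 1798 = 7194 frames.
Within the current minute: 44 × 30 + 18 − 2 = 1336 (labels ;00/;01 skipped at this minute). Total = 125874 + 7194 + 1336 = 134404.

134404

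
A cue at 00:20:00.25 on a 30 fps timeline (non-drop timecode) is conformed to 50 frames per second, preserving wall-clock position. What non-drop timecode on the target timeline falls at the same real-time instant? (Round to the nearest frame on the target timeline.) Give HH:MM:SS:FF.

Source frame index: (0×3600 + 20×60 + 0) × 30 + 25 = 36025.
Real time: 36025 / (30) = 7205/6 s.
Target frame: (7205/6) × (50) = 180125/3 ≈ 60041.667 → 60042.
At 50 labels/s: frame 60042 → 00:20:00:42.

00:20:00:42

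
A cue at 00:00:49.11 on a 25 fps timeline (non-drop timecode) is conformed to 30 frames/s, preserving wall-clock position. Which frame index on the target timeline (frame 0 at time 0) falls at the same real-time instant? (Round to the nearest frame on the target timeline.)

frame 1483

Source frame index: (0×3600 + 0×60 + 49) × 25 + 11 = 1236.
Real time: 1236 / (25) = 1236/25 s.
Target frame: (1236/25) × (30) = 7416/5 ≈ 1483.200 → 1483.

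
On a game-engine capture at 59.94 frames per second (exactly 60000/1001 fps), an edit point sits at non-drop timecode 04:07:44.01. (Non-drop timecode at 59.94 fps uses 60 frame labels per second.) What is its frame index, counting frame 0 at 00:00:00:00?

Total seconds to the label: (4 × 3600 + 7 × 60 + 44) = 14864.
Frame index = 14864 × 60 + 1 = 891841.

891841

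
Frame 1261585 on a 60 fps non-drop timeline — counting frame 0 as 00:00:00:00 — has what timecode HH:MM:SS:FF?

05:50:26:25

1261585 ÷ 60 = 21026 full seconds, remainder 25 frames.
21026 s = 5 h 50 min 26 s.
Timecode: 05:50:26:25.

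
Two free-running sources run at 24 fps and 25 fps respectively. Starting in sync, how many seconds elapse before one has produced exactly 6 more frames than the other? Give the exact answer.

The gap grows by |25 − 24| = 1 frame per second.
Time for a 6-frame gap: 6 ÷ (1) = 6 s.

6 seconds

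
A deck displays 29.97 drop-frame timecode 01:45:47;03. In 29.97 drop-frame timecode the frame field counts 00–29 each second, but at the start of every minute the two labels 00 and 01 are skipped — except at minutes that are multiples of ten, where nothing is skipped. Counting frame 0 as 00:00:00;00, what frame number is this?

190223

As if non-drop at 30 labels/s: (1 × 3600 + 45 × 60 + 47) × 30 + 3 = 190413.
Minute boundaries passed: 105; those not divisible by 10: 105 − 10 = 95; dropped labels = 2 × 95 = 190.
Actual frame index = 190413 − 190 = 190223.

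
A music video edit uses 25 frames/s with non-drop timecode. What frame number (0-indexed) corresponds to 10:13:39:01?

frame 920476

Total seconds to the label: (10 × 3600 + 13 × 60 + 39) = 36819.
Frame index = 36819 × 25 + 1 = 920476.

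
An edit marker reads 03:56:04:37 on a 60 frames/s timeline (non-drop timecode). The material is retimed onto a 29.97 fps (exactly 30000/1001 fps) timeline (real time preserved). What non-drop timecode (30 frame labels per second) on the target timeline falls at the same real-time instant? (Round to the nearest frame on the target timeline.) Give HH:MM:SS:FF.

Source frame index: (3×3600 + 56×60 + 4) × 60 + 37 = 849877.
Real time: 849877 / (60) = 849877/60 s.
Target frame: (849877/60) × (30000/1001) = 60705500/143 ≈ 424513.986 → 424514.
At 30 labels/s: frame 424514 → 03:55:50:14.

03:55:50:14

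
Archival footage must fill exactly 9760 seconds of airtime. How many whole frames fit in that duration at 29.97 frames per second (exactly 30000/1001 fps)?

Frames = 9760 × 30000/1001 = 292800000/1001 ≈ 292507.4925.
Complete frames: 292507.

292507 frames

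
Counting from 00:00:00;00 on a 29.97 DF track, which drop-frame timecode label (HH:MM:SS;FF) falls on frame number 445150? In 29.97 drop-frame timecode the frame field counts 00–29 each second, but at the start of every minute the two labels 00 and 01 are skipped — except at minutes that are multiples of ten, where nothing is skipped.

Each 10-minute DF block holds 10 × 60 × 30 − 9 × 2 = 17982 frames. 445150 ÷ 17982 → 24 full blocks, remainder 13582.
Within the partial block the first minute is 1800 frames and each further minute 1798, so 7 further minute boundaries passed. Total skipped labels = 18 × 24 + 2 × 7 = 446.
Non-drop label index = 445150 + 446 = 445596; at 30 labels/s that is 04:07:33:06, i.e. DF 04:07:33;06.

04:07:33;06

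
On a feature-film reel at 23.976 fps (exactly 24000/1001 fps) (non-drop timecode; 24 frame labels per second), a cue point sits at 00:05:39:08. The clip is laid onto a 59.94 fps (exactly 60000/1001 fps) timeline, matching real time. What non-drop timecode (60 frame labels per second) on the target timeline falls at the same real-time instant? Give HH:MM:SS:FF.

Source frame index: (0×3600 + 5×60 + 39) × 24 + 8 = 8144.
Real time: 8144 / (24000/1001) = 509509/1500 s.
Target frame: (509509/1500) × (60000/1001) = 20360.
At 60 labels/s: frame 20360 → 00:05:39:20.

00:05:39:20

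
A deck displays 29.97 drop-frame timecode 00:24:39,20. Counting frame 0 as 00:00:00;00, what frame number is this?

Complete 10-minute blocks: 2, each 17982 frames → 35964.
Remaining 4 whole minutes in the current block: 1800 + 3 × 1798 = 7194 frames.
Within the current minute: 39 × 30 + 20 − 2 = 1188 (labels ;00/;01 skipped at this minute). Total = 35964 + 7194 + 1188 = 44346.

44346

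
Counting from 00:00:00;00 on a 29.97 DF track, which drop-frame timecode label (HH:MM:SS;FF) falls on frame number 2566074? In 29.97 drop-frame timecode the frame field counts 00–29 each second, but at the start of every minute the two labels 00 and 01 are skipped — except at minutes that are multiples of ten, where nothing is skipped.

Ten DF minutes hold 17982 frames, so frame 2566074 lies in block 142 (frames 2553444–2571425) with 12630 frames into that block.
The block's first minute is 1800 frames and the rest 1798 each; 12630 frames reaches minute 7, so 142 × 18 + 7 × 2 = 2570 labels have been skipped so far.
Adding those back, label number 2566074 + 2570 = 2568644 at 30 labels/s is 85621 s + 14 f = 23 h 47 min 1 s frame 14, i.e. 23:47:01;14.

23:47:01;14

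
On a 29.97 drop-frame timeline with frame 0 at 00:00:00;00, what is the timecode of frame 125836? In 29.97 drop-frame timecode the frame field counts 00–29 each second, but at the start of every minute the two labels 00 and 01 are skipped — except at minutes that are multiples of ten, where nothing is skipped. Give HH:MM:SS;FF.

Ten DF minutes hold 17982 frames, so frame 125836 lies in block 6 (frames 107892–125873) with 17944 frames into that block.
The block's first minute is 1800 frames and the rest 1798 each; 17944 frames reaches minute 9, so 6 × 18 + 9 × 2 = 126 labels have been skipped so far.
Adding those back, label number 125836 + 126 = 125962 at 30 labels/s is 4198 s + 22 f = 1 h 9 min 58 s frame 22, i.e. 01:09:58;22.

01:09:58;22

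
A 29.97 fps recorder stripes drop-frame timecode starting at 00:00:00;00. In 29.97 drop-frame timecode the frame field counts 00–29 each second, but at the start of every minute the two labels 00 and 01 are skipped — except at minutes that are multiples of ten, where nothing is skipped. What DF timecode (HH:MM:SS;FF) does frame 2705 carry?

00:01:30;07

Each 10-minute DF block holds 10 × 60 × 30 − 9 × 2 = 17982 frames. 2705 ÷ 17982 → 0 full blocks, remainder 2705.
Within the partial block the first minute is 1800 frames and each further minute 1798, so 1 further minute boundary passed. Total skipped labels = 18 × 0 + 2 × 1 = 2.
Non-drop label index = 2705 + 2 = 2707; at 30 labels/s that is 00:01:30:07, i.e. DF 00:01:30;07.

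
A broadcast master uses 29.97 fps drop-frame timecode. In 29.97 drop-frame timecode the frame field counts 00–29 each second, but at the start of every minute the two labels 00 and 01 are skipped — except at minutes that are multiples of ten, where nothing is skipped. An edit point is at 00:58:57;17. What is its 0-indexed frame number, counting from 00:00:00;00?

106021

Complete 10-minute blocks: 5, each 17982 frames → 89910.
Remaining 8 whole minutes in the current block: 1800 + 7 × 1798 = 14386 frames.
Within the current minute: 57 × 30 + 17 − 2 = 1725 (labels ;00/;01 skipped at this minute). Total = 89910 + 14386 + 1725 = 106021.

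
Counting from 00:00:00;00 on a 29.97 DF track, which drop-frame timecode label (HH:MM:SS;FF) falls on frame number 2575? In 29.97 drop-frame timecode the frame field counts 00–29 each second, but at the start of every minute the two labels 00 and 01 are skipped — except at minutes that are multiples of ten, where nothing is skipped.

Each 10-minute DF block holds 10 × 60 × 30 − 9 × 2 = 17982 frames. 2575 ÷ 17982 → 0 full blocks, remainder 2575.
Within the partial block the first minute is 1800 frames and each further minute 1798, so 1 further minute boundary passed. Total skipped labels = 18 × 0 + 2 × 1 = 2.
Non-drop label index = 2575 + 2 = 2577; at 30 labels/s that is 00:01:25:27, i.e. DF 00:01:25;27.

00:01:25;27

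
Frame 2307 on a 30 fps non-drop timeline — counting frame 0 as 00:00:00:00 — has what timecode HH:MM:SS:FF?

00:01:16:27

2307 ÷ 30 = 76 full seconds, remainder 27 frames.
76 s = 0 h 1 min 16 s.
Timecode: 00:01:16:27.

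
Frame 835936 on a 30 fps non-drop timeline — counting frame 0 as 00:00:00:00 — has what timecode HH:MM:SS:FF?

07:44:24:16

835936 ÷ 30 = 27864 full seconds, remainder 16 frames.
27864 s = 7 h 44 min 24 s.
Timecode: 07:44:24:16.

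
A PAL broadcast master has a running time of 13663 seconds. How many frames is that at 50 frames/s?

Frames = 13663 × 50 = 683150.

683150 frames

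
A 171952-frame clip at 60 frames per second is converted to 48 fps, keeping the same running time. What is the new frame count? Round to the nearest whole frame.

137562 frames

Frames at target rate = 171952 × (48) / (60) = 687808/5 ≈ 137561.600.
Nearest whole frame: 137562.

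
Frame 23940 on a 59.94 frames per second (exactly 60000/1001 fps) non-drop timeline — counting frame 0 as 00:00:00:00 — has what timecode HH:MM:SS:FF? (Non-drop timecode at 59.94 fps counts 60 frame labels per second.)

00:06:39:00

23940 ÷ 60 = 399 full seconds, remainder 0 frames.
399 s = 0 h 6 min 39 s.
Timecode: 00:06:39:00.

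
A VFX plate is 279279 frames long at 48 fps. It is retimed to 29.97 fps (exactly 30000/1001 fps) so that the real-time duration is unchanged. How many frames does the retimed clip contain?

174375 frames

Target frames = source frames × (target rate / source rate) = 279279 × (30000/1001)/(48) = 279279 × 625/1001 = 174375.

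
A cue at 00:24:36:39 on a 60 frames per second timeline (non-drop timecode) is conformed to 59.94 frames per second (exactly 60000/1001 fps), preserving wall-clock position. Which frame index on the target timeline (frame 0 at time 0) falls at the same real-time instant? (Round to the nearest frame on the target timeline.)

frame 88510

Source frame index: (0×3600 + 24×60 + 36) × 60 + 39 = 88599.
Real time: 88599 / (60) = 29533/20 s.
Target frame: (29533/20) × (60000/1001) = 12657000/143 ≈ 88510.490 → 88510.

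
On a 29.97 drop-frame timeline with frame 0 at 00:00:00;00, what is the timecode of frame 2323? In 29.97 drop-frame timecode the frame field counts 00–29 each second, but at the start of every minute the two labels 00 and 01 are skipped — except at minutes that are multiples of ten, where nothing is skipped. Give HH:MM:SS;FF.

Ten DF minutes hold 17982 frames, so frame 2323 lies in block 0 (frames 0–17981) with 2323 frames into that block.
The block's first minute is 1800 frames and the rest 1798 each; 2323 frames reaches minute 1, so 0 × 18 + 1 × 2 = 2 labels have been skipped so far.
Adding those back, label number 2323 + 2 = 2325 at 30 labels/s is 77 s + 15 f = 0 h 1 min 17 s frame 15, i.e. 00:01:17;15.

00:01:17;15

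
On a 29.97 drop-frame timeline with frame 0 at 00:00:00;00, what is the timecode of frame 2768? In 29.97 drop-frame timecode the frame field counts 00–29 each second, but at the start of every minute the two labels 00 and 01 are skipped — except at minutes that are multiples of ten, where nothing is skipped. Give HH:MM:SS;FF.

Ten DF minutes hold 17982 frames, so frame 2768 lies in block 0 (frames 0–17981) with 2768 frames into that block.
The block's first minute is 1800 frames and the rest 1798 each; 2768 frames reaches minute 1, so 0 × 18 + 1 × 2 = 2 labels have been skipped so far.
Adding those back, label number 2768 + 2 = 2770 at 30 labels/s is 92 s + 10 f = 0 h 1 min 32 s frame 10, i.e. 00:01:32;10.

00:01:32;10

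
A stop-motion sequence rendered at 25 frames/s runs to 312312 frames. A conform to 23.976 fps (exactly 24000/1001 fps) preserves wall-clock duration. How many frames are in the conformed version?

Target frames = source frames × (target rate / source rate) = 312312 × (24000/1001)/(25) = 312312 × 960/1001 = 299520.

299520 frames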